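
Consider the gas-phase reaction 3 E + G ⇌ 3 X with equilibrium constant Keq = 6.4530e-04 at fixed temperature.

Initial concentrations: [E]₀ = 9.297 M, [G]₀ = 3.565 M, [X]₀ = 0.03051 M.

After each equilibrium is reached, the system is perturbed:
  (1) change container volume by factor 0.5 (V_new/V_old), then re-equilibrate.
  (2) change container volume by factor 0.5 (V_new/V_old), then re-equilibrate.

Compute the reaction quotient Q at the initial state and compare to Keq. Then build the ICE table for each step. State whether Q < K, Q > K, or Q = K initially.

Q₀ = 9.9138e-09; Q < K (proceeds forward)

Q₀ = 9.9138e-09 vs Keq = 6.4530e-04 ⇒ Q<K, forward
Step 1:
                   E          G          X
  I            9.297      3.565    0.03051
  C           -1.025    -0.3418      1.025
  E            8.272      3.223      1.056
  solve Keq expr → x = 0.3418; check Q = 6.4530e-04
Then change container volume by factor 0.5 (V_new/V_old).
Step 2:
                   E          G          X
  I            16.54      6.446      2.112
  C          -0.4552    -0.1517     0.4552
  E            16.09      6.295      2.567
  solve Keq expr → x = 0.1517; check Q = 6.4530e-04
Then change container volume by factor 0.5 (V_new/V_old).
Step 3:
                   E          G          X
  I            32.18      12.59      5.134
  C           -1.062    -0.3539      1.062
  E            31.11      12.24      6.196
  solve Keq expr → x = 0.3539; check Q = 6.4530e-04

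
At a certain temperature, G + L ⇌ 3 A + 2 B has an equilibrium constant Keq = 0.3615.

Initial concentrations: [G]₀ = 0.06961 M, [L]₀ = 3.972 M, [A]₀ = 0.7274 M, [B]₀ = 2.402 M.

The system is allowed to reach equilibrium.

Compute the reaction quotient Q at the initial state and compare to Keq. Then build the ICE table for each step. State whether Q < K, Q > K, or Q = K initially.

Q₀ = 8.031; Q > K (proceeds reverse)

Q₀ = 8.031 vs Keq = 0.3615 ⇒ Q>K, reverse
Step 1:
                    G           L           A           B
  Initial     0.06961       3.972      0.7274       2.402
  Change       0.1139      0.1139     -0.3418     -0.2278
  Equil        0.1835       4.086      0.3856       2.174
  solve Keq expr → x = -0.1139; check Q = 0.3615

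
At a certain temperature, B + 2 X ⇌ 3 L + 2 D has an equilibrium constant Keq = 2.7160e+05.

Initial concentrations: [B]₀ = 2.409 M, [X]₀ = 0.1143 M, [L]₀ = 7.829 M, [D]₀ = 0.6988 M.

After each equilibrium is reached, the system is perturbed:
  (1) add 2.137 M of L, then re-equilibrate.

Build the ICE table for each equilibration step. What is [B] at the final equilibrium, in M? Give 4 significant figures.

[B]_eq = 2.367 M

Q₀ = 7446 vs Keq = 2.7160e+05 ⇒ Q<K, forward
Step 1:
                   B          X          L          D
  Initial      2.409     0.1143      7.829     0.6988
  Change    -0.04605    -0.0921     0.1381     0.0921
  Equil        2.363     0.0222      7.967     0.7909
  solve Keq expr → x = 0.04605; check Q = 2.7160e+05
Then add 2.137 M of L.
Step 2:
                   B          X          L          D
  Initial      2.363     0.0222       10.1     0.7909
  Change    0.004526   0.009051   -0.01358  -0.009051
  Equil        2.367    0.03125      10.09     0.7818
  solve Keq expr → x = -0.004526; check Q = 2.7160e+05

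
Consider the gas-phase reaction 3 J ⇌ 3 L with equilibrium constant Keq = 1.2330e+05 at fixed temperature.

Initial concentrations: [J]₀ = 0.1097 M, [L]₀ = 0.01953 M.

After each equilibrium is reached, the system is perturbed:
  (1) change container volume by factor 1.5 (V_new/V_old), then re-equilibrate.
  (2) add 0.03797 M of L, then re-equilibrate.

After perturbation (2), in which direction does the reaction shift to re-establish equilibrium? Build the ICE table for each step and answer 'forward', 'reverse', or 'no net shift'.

Direction: reverse

Q₀ = 0.005643 vs Keq = 1.2330e+05 ⇒ Q<K, forward
Step 1:
                  J         L
  I          0.1097   0.01953
  C         -0.1072    0.1072
  E        0.002545    0.1267
  solve Keq expr → x = 0.03572; check Q = 1.2330e+05
Then change container volume by factor 1.5 (V_new/V_old).
Step 2:
                  J         L
  I        0.001697   0.08446
  C               0         0
  E        0.001697   0.08446
  solve Keq expr → x = 0; check Q = 1.2330e+05
Then add 0.03797 M of L.
Step 3:
                  J         L
  I        0.001697    0.1224
  C       7.4785e-04 -7.4785e-04
  E        0.002445    0.1217
  solve Keq expr → x = -2.4928e-04; check Q = 1.2330e+05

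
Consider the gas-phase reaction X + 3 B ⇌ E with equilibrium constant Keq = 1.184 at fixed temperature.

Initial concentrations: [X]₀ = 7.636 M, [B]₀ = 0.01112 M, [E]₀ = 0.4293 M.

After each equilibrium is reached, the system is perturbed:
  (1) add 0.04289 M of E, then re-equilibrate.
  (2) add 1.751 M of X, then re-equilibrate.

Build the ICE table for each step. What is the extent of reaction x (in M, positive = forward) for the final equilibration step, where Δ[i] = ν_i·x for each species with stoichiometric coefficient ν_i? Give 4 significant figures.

Q₀ = 4.0887e+04 vs Keq = 1.184 ⇒ Q>K, reverse
Step 1:
                   X          B          E
  I            7.636    0.01112     0.4293
  C           0.1056     0.3169    -0.1056
  E            7.742     0.3281     0.3237
  solve Keq expr → x = -0.1056; check Q = 1.184
Then add 0.04289 M of E.
Step 2:
                   X          B          E
  I            7.742     0.3281     0.3665
  C         0.004177    0.01253  -0.004177
  E            7.746     0.3406     0.3624
  solve Keq expr → x = -0.004177; check Q = 1.184
Then add 1.751 M of X.
Step 3:
                   X          B          E
  I            9.497     0.3406     0.3624
  C        -0.006774   -0.02032   0.006774
  E             9.49     0.3203     0.3691
  solve Keq expr → x = 0.006774; check Q = 1.184

x = 0.006774 M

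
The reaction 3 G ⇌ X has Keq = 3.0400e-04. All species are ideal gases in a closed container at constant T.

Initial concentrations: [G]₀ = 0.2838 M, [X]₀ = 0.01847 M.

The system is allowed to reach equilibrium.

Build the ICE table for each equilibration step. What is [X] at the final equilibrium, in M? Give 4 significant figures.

[X]_eq = 1.1862e-05 M

Q₀ = 0.808 vs Keq = 3.0400e-04 ⇒ Q>K, reverse
Step 1:
                  G         X
  init       0.2838   0.01847
  Δ         0.05537  -0.01846
  eq         0.3392 1.1862e-05
  solve Keq expr → x = -0.01846; check Q = 3.0400e-04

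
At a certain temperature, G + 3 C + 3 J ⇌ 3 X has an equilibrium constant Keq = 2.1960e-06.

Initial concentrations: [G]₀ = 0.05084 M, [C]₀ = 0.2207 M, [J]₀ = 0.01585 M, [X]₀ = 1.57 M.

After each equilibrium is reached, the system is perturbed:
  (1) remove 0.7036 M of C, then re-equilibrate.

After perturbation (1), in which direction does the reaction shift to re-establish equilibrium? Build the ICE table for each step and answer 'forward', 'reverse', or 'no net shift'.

Direction: reverse

Q₀ = 1.7783e+09 vs Keq = 2.1960e-06 ⇒ Q>K, reverse
Step 1:
                  G         C         J         X
  Initial   0.05084    0.2207   0.01585      1.57
  Change     0.5135     1.541     1.541    -1.541
  Equil      0.5644     1.761     1.556   0.02944
  solve Keq expr → x = -0.5135; check Q = 2.1960e-06
Then remove 0.7036 M of C.
Step 2:
                  G         C         J         X
  Initial    0.5644     1.058     1.556   0.02944
  Change     0.0038    0.0114    0.0114   -0.0114
  Equil      0.5682     1.069     1.568   0.01804
  solve Keq expr → x = -0.0038; check Q = 2.1960e-06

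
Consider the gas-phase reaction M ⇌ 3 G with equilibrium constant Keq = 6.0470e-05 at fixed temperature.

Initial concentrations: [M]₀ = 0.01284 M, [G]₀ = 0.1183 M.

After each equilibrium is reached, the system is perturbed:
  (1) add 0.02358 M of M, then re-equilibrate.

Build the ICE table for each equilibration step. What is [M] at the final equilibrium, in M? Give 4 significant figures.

Q₀ = 0.1289 vs Keq = 6.0470e-05 ⇒ Q>K, reverse
Step 1:
                   M          G
  init       0.01284     0.1183
  Δ          0.03469    -0.1041
  eq         0.04753    0.01422
  solve Keq expr → x = -0.03469; check Q = 6.0470e-05
Then add 0.02358 M of M.
Step 2:
                   M          G
  init       0.07111    0.01422
  Δ       -6.6419e-04   0.001993
  eq         0.07045    0.01621
  solve Keq expr → x = 6.6419e-04; check Q = 6.0470e-05

[M]_eq = 0.07045 M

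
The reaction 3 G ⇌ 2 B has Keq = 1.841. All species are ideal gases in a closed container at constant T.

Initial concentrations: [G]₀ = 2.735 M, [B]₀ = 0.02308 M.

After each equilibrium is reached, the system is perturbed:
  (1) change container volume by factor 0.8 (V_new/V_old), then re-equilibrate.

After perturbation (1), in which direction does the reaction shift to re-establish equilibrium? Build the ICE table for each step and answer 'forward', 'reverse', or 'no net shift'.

Direction: forward

Q₀ = 2.6038e-05 vs Keq = 1.841 ⇒ Q<K, forward
Step 1:
                  G         B
  I           2.735   0.02308
  C          -1.801     1.201
  E          0.9336     1.224
  solve Keq expr → x = 0.6005; check Q = 1.841
Then change container volume by factor 0.8 (V_new/V_old).
Step 2:
                  G         B
  I           1.167      1.53
  C         -0.0637   0.04247
  E           1.103     1.572
  solve Keq expr → x = 0.02123; check Q = 1.841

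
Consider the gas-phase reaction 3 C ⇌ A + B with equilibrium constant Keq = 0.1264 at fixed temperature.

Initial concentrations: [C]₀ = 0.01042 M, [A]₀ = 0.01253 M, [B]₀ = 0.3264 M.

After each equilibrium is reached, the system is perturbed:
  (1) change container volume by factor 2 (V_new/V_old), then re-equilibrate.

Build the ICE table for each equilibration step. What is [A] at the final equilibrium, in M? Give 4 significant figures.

[A]_eq = 1.1094e-05 M

Q₀ = 3615 vs Keq = 0.1264 ⇒ Q>K, reverse
Step 1:
                  C         A         B
  init      0.01042   0.01253    0.3264
  Δ         0.03746  -0.01249  -0.01249
  eq        0.04788 4.4190e-05    0.3139
  solve Keq expr → x = -0.01249; check Q = 0.1264
Then change container volume by factor 2 (V_new/V_old).
Step 2:
                  C         A         B
  init      0.02394 2.2095e-05     0.157
  Δ       3.3003e-05 -1.1001e-05 -1.1001e-05
  eq        0.02397 1.1094e-05    0.1569
  solve Keq expr → x = -1.1001e-05; check Q = 0.1264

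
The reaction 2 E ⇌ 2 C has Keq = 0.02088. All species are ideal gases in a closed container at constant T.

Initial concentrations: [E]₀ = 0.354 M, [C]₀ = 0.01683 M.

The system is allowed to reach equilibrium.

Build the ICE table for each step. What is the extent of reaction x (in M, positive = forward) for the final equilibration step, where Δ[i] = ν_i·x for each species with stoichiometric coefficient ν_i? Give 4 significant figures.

Q₀ = 0.00226 vs Keq = 0.02088 ⇒ Q<K, forward
Step 1:
                   E          C
  Initial      0.354    0.01683
  Change    -0.02999    0.02999
  Equil        0.324    0.04682
  solve Keq expr → x = 0.01499; check Q = 0.02088

x = 0.01499 M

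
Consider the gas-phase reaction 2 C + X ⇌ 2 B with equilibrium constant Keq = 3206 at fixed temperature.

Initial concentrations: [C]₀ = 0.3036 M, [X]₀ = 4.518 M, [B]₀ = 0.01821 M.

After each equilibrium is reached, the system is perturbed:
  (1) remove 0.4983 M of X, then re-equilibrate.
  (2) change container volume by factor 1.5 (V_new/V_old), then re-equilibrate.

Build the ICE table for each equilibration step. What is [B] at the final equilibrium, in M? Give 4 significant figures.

Q₀ = 7.9629e-04 vs Keq = 3206 ⇒ Q<K, forward
Step 1:
                  C         X         B
  init       0.3036     4.518   0.01821
  Δ         -0.3009   -0.1505    0.3009
  eq       0.002697     4.368    0.3191
  solve Keq expr → x = 0.1505; check Q = 3206
Then remove 0.4983 M of X.
Step 2:
                  C         X         B
  init     0.002697     3.869    0.3191
  Δ       1.6686e-04 8.3432e-05 -1.6686e-04
  eq       0.002864     3.869    0.3189
  solve Keq expr → x = -8.3432e-05; check Q = 3206
Then change container volume by factor 1.5 (V_new/V_old).
Step 3:
                  C         X         B
  init     0.001909      2.58    0.2126
  Δ       4.2430e-04 2.1215e-04 -4.2430e-04
  eq       0.002333      2.58    0.2122
  solve Keq expr → x = -2.1215e-04; check Q = 3206

[B]_eq = 0.2122 M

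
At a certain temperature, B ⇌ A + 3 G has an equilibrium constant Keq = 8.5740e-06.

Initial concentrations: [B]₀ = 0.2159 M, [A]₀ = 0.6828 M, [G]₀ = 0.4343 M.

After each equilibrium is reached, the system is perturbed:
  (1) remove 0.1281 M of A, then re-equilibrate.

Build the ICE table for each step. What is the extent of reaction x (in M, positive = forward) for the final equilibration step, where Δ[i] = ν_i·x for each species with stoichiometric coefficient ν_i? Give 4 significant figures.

x = 5.4784e-04 M

Q₀ = 0.2591 vs Keq = 8.5740e-06 ⇒ Q>K, reverse
Step 1:
                    B           A           G
  Initial      0.2159      0.6828      0.4343
  Change       0.1389     -0.1389     -0.4166
  Equil        0.3548      0.5439     0.01775
  solve Keq expr → x = -0.1389; check Q = 8.5740e-06
Then remove 0.1281 M of A.
Step 2:
                    B           A           G
  Initial      0.3548      0.4158     0.01775
  Change  -5.4784e-04  5.4784e-04    0.001644
  Equil        0.3542      0.4164     0.01939
  solve Keq expr → x = 5.4784e-04; check Q = 8.5740e-06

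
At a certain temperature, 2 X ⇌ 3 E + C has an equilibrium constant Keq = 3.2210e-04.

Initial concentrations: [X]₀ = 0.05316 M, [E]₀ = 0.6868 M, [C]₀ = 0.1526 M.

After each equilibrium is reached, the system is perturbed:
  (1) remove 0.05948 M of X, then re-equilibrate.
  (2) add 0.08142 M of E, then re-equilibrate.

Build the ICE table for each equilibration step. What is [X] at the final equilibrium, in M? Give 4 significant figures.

Q₀ = 17.49 vs Keq = 3.2210e-04 ⇒ Q>K, reverse
Step 1:
                   X          E          C
  I          0.05316     0.6868     0.1526
  C           0.2993    -0.4489    -0.1496
  E           0.3524     0.2379   0.002971
  solve Keq expr → x = -0.1496; check Q = 3.2210e-04
Then remove 0.05948 M of X.
Step 2:
                   X          E          C
  I           0.2929     0.2379   0.002971
  C         0.001657  -0.002485 -8.2843e-04
  E           0.2946     0.2354   0.002142
  solve Keq expr → x = -8.2843e-04; check Q = 3.2210e-04
Then add 0.08142 M of E.
Step 3:
                   X          E          C
  I           0.2946     0.3168   0.002142
  C         0.002435  -0.003652  -0.001217
  E            0.297     0.3132 9.2501e-04
  solve Keq expr → x = -0.001217; check Q = 3.2210e-04

[X]_eq = 0.297 M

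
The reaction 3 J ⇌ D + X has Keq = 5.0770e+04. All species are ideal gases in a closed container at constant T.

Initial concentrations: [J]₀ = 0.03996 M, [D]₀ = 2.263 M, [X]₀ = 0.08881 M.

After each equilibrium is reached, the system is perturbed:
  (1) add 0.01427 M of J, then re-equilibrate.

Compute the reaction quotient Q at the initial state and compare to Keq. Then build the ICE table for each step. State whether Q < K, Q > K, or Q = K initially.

Q₀ = 3150 vs Keq = 5.0770e+04 ⇒ Q<K, forward
Step 1:
                  J         D         X
  I         0.03996     2.263   0.08881
  C        -0.02367  0.007889  0.007889
  E         0.01629     2.271    0.0967
  solve Keq expr → x = 0.007889; check Q = 5.0770e+04
Then add 0.01427 M of J.
Step 2:
                  J         D         X
  I         0.03056     2.271    0.0967
  C          -0.014  0.004667  0.004667
  E         0.01656     2.276    0.1014
  solve Keq expr → x = 0.004667; check Q = 5.0770e+04

Q₀ = 3150; Q < K (proceeds forward)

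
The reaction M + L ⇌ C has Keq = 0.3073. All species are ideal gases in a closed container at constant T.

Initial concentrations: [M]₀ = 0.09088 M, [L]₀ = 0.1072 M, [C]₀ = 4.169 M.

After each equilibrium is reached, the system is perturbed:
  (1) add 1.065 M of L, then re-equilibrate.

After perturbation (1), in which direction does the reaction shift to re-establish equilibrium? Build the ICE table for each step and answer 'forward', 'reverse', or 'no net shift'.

Q₀ = 427.9 vs Keq = 0.3073 ⇒ Q>K, reverse
Step 1:
                   M          L          C
  Initial    0.09088     0.1072      4.169
  Change        2.34       2.34      -2.34
  Equil        2.431      2.448      1.829
  solve Keq expr → x = -2.34; check Q = 0.3073
Then add 1.065 M of L.
Step 2:
                   M          L          C
  Initial      2.431      3.513      1.829
  Change     -0.2907    -0.2907     0.2907
  Equil        2.141      3.222      2.119
  solve Keq expr → x = 0.2907; check Q = 0.3073

Direction: forward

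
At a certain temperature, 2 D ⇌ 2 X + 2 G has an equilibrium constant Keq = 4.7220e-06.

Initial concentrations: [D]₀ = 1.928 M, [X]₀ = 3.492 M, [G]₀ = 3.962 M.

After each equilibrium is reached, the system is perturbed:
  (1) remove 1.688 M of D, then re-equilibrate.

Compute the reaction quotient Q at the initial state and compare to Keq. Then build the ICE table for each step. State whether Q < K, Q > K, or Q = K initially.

Q₀ = 51.49; Q > K (proceeds reverse)

Q₀ = 51.49 vs Keq = 4.7220e-06 ⇒ Q>K, reverse
Step 1:
                  D         X         G
  I           1.928     3.492     3.962
  C           3.468    -3.468    -3.468
  E           5.396   0.02375    0.4937
  solve Keq expr → x = -1.734; check Q = 4.7220e-06
Then remove 1.688 M of D.
Step 2:
                  D         X         G
  I           3.708   0.02375    0.4937
  C        0.007157 -0.007157 -0.007157
  E           3.715   0.01659    0.4866
  solve Keq expr → x = -0.003578; check Q = 4.7220e-06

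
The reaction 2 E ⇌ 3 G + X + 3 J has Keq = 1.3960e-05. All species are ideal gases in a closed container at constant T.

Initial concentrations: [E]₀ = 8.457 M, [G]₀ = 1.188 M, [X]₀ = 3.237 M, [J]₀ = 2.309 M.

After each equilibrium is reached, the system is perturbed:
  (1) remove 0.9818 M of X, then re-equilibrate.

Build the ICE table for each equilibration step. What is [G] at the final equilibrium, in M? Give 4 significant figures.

[G]_eq = 0.07178 M

Q₀ = 0.9342 vs Keq = 1.3960e-05 ⇒ Q>K, reverse
Step 1:
                  E         G         X         J
  Initial     8.457     1.188     3.237     2.309
  Change       0.75    -1.125    -0.375    -1.125
  Equil       9.207   0.06293     2.862     1.184
  solve Keq expr → x = -0.375; check Q = 1.3960e-05
Then remove 0.9818 M of X.
Step 2:
                  E         G         X         J
  Initial     9.207   0.06293      1.88     1.184
  Change  -0.005903  0.008854  0.002951  0.008854
  Equil       9.201   0.07178     1.883     1.193
  solve Keq expr → x = 0.002951; check Q = 1.3960e-05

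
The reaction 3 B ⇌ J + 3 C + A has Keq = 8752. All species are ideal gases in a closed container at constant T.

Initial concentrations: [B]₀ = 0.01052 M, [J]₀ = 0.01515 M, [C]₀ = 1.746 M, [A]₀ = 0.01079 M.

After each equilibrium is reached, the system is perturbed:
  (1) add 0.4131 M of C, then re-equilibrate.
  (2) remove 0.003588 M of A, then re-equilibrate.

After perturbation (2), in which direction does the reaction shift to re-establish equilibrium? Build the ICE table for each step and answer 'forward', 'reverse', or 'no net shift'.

Direction: forward

Q₀ = 747.3 vs Keq = 8752 ⇒ Q<K, forward
Step 1:
                    B           J           C           A
  I           0.01052     0.01515       1.746     0.01079
  C         -0.005438    0.001813    0.005438    0.001813
  E          0.005082     0.01696       1.751      0.0126
  solve Keq expr → x = 0.001813; check Q = 8752
Then add 0.4131 M of C.
Step 2:
                    B           J           C           A
  I          0.005082     0.01696       2.165      0.0126
  C           0.00109 -3.6328e-04    -0.00109 -3.6328e-04
  E          0.006172      0.0166       2.163     0.01224
  solve Keq expr → x = -3.6328e-04; check Q = 8752
Then remove 0.003588 M of A.
Step 3:
                    B           J           C           A
  I          0.006172      0.0166       2.163    0.008651
  C       -6.0744e-04  2.0248e-04  6.0744e-04  2.0248e-04
  E          0.005564      0.0168       2.164    0.008854
  solve Keq expr → x = 2.0248e-04; check Q = 8752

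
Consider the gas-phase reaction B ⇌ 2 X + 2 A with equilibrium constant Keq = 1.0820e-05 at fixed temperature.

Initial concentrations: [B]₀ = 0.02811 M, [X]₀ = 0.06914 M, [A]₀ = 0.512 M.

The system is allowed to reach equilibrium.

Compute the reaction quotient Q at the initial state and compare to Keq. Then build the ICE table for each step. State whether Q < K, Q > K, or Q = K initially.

Q₀ = 0.04458; Q > K (proceeds reverse)

Q₀ = 0.04458 vs Keq = 1.0820e-05 ⇒ Q>K, reverse
Step 1:
                    B           X           A
  init        0.02811     0.06914       0.512
  Δ           0.03365     -0.0673     -0.0673
  eq          0.06176    0.001838      0.4447
  solve Keq expr → x = -0.03365; check Q = 1.0820e-05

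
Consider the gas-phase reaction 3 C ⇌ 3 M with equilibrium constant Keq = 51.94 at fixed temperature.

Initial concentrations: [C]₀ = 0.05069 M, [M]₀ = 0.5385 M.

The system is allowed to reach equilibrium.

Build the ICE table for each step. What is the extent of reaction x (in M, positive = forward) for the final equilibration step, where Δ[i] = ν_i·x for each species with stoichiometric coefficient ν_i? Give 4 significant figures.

x = -0.02462 M

Q₀ = 1199 vs Keq = 51.94 ⇒ Q>K, reverse
Step 1:
                    C           M
  init        0.05069      0.5385
  Δ           0.07385    -0.07385
  eq           0.1245      0.4647
  solve Keq expr → x = -0.02462; check Q = 51.94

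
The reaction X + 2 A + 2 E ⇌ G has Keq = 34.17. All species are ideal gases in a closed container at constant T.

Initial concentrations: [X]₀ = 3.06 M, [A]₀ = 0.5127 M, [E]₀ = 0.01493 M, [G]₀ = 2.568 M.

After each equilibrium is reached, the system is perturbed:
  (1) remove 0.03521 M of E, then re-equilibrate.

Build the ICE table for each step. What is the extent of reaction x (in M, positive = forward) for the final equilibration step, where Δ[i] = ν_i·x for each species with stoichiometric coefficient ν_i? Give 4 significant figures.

Q₀ = 1.4323e+04 vs Keq = 34.17 ⇒ Q>K, reverse
Step 1:
                    X           A           E           G
  init           3.06      0.5127     0.01493       2.568
  Δ           0.09895      0.1979      0.1979    -0.09895
  eq            3.159      0.7106      0.2128       2.469
  solve Keq expr → x = -0.09895; check Q = 34.17
Then remove 0.03521 M of E.
Step 2:
                    X           A           E           G
  init          3.159      0.7106      0.1776       2.469
  Δ           0.01328     0.02656     0.02656    -0.01328
  eq            3.172      0.7372      0.2042       2.456
  solve Keq expr → x = -0.01328; check Q = 34.17

x = -0.01328 M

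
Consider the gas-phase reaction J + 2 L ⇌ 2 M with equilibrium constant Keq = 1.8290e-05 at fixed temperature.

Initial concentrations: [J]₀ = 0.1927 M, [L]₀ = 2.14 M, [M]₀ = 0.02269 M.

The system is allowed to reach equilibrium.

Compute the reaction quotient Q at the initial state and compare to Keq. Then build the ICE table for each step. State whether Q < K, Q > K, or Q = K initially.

Q₀ = 5.8339e-04 vs Keq = 1.8290e-05 ⇒ Q>K, reverse
Step 1:
                  J         L         M
  Initial    0.1927      2.14   0.02269
  Change   0.009271   0.01854  -0.01854
  Equil       0.202     2.159  0.004149
  solve Keq expr → x = -0.009271; check Q = 1.8290e-05

Q₀ = 5.8339e-04; Q > K (proceeds reverse)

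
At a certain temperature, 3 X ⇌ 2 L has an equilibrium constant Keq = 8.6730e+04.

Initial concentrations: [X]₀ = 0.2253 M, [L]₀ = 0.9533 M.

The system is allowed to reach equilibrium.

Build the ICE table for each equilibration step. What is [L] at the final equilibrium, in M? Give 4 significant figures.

Q₀ = 79.46 vs Keq = 8.6730e+04 ⇒ Q<K, forward
Step 1:
                  X         L
  I          0.2253    0.9533
  C         -0.2014    0.1343
  E         0.02389     1.088
  solve Keq expr → x = 0.06714; check Q = 8.6730e+04

[L]_eq = 1.088 M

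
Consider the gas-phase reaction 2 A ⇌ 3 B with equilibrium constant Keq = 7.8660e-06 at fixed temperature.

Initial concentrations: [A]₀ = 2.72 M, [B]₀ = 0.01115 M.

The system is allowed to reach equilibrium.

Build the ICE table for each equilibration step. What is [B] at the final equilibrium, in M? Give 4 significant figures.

[B]_eq = 0.03858 M

Q₀ = 1.8736e-07 vs Keq = 7.8660e-06 ⇒ Q<K, forward
Step 1:
                    A           B
  I              2.72     0.01115
  C          -0.01829     0.02743
  E             2.702     0.03858
  solve Keq expr → x = 0.009143; check Q = 7.8660e-06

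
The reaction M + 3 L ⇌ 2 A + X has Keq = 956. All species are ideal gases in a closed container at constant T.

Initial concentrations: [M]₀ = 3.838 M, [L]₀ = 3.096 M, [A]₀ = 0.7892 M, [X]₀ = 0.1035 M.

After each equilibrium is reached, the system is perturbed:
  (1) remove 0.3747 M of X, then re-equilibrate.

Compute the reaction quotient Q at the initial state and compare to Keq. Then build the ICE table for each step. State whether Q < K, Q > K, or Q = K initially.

Q₀ = 5.6599e-04; Q < K (proceeds forward)

Q₀ = 5.6599e-04 vs Keq = 956 ⇒ Q<K, forward
Step 1:
                    M           L           A           X
  init          3.838       3.096      0.7892      0.1035
  Δ           -0.9838      -2.951       1.968      0.9838
  eq            2.854      0.1447       2.757       1.087
  solve Keq expr → x = 0.9838; check Q = 956
Then remove 0.3747 M of X.
Step 2:
                    M           L           A           X
  init          2.854      0.1447       2.757      0.7126
  Δ         -0.006064    -0.01819     0.01213    0.006064
  eq            2.848      0.1265       2.769      0.7186
  solve Keq expr → x = 0.006064; check Q = 956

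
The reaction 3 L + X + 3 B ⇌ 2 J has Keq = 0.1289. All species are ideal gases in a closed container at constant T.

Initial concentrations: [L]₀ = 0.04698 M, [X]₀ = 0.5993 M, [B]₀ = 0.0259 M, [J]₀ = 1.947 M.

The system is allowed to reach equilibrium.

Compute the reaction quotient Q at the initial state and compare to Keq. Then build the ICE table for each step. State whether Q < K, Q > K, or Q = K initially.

Q₀ = 3.5111e+09 vs Keq = 0.1289 ⇒ Q>K, reverse
Step 1:
                    L           X           B           J
  I           0.04698      0.5993      0.0259       1.947
  C             1.372      0.4575       1.372      -0.915
  E             1.419       1.057       1.398       1.032
  solve Keq expr → x = -0.4575; check Q = 0.1289

Q₀ = 3.5111e+09; Q > K (proceeds reverse)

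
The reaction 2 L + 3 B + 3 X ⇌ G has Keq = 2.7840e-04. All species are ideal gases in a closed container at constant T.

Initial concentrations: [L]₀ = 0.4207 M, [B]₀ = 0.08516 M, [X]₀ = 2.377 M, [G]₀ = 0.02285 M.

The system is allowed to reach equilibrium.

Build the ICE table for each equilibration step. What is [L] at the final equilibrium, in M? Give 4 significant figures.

[L]_eq = 0.4664 M

Q₀ = 15.56 vs Keq = 2.7840e-04 ⇒ Q>K, reverse
Step 1:
                    L           B           X           G
  Initial      0.4207     0.08516       2.377     0.02285
  Change      0.04569     0.06854     0.06854    -0.02285
  Equil        0.4664      0.1537       2.446  3.2161e-06
  solve Keq expr → x = -0.02285; check Q = 2.7840e-04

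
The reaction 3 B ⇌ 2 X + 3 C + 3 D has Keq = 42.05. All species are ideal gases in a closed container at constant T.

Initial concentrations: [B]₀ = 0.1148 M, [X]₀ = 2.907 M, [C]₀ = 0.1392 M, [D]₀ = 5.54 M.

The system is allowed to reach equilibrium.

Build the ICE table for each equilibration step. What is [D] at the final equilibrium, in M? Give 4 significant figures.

Q₀ = 2562 vs Keq = 42.05 ⇒ Q>K, reverse
Step 1:
                    B           X           C           D
  I            0.1148       2.907      0.1392        5.54
  C           0.07816     -0.0521    -0.07816    -0.07816
  E             0.193       2.855     0.06104       5.462
  solve Keq expr → x = -0.02605; check Q = 42.05

[D]_eq = 5.462 M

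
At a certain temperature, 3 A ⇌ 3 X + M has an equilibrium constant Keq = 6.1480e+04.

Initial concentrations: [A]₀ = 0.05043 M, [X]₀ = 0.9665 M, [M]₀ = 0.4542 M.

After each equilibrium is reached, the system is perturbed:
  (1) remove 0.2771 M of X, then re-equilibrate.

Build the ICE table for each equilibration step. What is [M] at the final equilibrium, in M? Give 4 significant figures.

[M]_eq = 0.4663 M

Q₀ = 3197 vs Keq = 6.1480e+04 ⇒ Q<K, forward
Step 1:
                  A         X         M
  init      0.05043    0.9665    0.4542
  Δ        -0.03086   0.03086   0.01029
  eq        0.01957    0.9974    0.4645
  solve Keq expr → x = 0.01029; check Q = 6.1480e+04
Then remove 0.2771 M of X.
Step 2:
                  A         X         M
  init      0.01957    0.7203    0.4645
  Δ       -0.005315  0.005315  0.001772
  eq        0.01426    0.7256    0.4663
  solve Keq expr → x = 0.001772; check Q = 6.1480e+04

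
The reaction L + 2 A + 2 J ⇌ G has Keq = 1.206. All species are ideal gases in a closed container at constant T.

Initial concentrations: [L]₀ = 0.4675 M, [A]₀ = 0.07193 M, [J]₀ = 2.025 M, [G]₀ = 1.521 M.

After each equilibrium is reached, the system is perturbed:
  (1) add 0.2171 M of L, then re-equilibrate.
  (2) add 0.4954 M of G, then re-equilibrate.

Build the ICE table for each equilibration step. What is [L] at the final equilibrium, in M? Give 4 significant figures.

Q₀ = 153.3 vs Keq = 1.206 ⇒ Q>K, reverse
Step 1:
                  L         A         J         G
  Initial    0.4675   0.07193     2.025     1.521
  Change     0.2187    0.4375    0.4375   -0.2187
  Equil      0.6862    0.5094     2.462     1.302
  solve Keq expr → x = -0.2187; check Q = 1.206
Then add 0.2171 M of L.
Step 2:
                  L         A         J         G
  Initial    0.9033    0.5094     2.462     1.302
  Change   -0.02338  -0.04675  -0.04675   0.02338
  Equil        0.88    0.4627     2.416     1.326
  solve Keq expr → x = 0.02338; check Q = 1.206
Then add 0.4954 M of G.
Step 3:
                  L         A         J         G
  Initial      0.88    0.4627     2.416     1.821
  Change    0.02767   0.05534   0.05534  -0.02767
  Equil      0.9076     0.518     2.471     1.793
  solve Keq expr → x = -0.02767; check Q = 1.206

[L]_eq = 0.9076 M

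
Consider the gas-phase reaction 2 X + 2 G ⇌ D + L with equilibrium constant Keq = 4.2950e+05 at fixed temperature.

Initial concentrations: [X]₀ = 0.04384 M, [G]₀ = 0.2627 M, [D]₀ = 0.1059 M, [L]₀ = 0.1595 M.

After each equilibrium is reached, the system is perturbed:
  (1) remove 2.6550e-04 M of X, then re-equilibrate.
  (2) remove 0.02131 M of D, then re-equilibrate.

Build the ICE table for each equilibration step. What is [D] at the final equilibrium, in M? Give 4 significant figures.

[D]_eq = 0.1059 M

Q₀ = 127.3 vs Keq = 4.2950e+05 ⇒ Q<K, forward
Step 1:
                   X          G          D          L
  init       0.04384     0.2627     0.1059     0.1595
  Δ         -0.04279   -0.04279    0.02139    0.02139
  eq        0.001053     0.2199     0.1273     0.1809
  solve Keq expr → x = 0.02139; check Q = 4.2950e+05
Then remove 2.6550e-04 M of X.
Step 2:
                   X          G          D          L
  init    7.8739e-04     0.2199     0.1273     0.1809
  Δ       2.6331e-04 2.6331e-04 -1.3166e-04 -1.3166e-04
  eq        0.001051     0.2202     0.1272     0.1808
  solve Keq expr → x = -1.3166e-04; check Q = 4.2950e+05
Then remove 0.02131 M of D.
Step 3:
                   X          G          D          L
  init      0.001051     0.2202     0.1059     0.1808
  Δ       -9.1348e-05 -9.1348e-05 4.5674e-05 4.5674e-05
  eq      9.5936e-04     0.2201     0.1059     0.1808
  solve Keq expr → x = 4.5674e-05; check Q = 4.2950e+05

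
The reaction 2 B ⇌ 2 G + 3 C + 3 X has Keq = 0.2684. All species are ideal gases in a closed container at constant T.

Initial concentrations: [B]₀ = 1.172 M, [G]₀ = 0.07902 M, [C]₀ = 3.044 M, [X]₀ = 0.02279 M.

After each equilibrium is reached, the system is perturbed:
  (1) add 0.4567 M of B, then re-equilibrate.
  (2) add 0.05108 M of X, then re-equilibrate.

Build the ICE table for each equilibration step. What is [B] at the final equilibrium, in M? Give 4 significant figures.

[B]_eq = 1.364 M

Q₀ = 1.5177e-06 vs Keq = 0.2684 ⇒ Q<K, forward
Step 1:
                    B           G           C           X
  init          1.172     0.07902       3.044     0.02279
  Δ           -0.2416      0.2416      0.3624      0.3624
  eq           0.9304      0.3206       3.406      0.3852
  solve Keq expr → x = 0.1208; check Q = 0.2684
Then add 0.4567 M of B.
Step 2:
                    B           G           C           X
  init          1.387      0.3206       3.406      0.3852
  Δ            -0.041       0.041      0.0615      0.0615
  eq            1.346      0.3616       3.468      0.4467
  solve Keq expr → x = 0.0205; check Q = 0.2684
Then add 0.05108 M of X.
Step 3:
                    B           G           C           X
  init          1.346      0.3616       3.468      0.4978
  Δ            0.0183     -0.0183    -0.02744    -0.02744
  eq            1.364      0.3434        3.44      0.4704
  solve Keq expr → x = -0.009148; check Q = 0.2684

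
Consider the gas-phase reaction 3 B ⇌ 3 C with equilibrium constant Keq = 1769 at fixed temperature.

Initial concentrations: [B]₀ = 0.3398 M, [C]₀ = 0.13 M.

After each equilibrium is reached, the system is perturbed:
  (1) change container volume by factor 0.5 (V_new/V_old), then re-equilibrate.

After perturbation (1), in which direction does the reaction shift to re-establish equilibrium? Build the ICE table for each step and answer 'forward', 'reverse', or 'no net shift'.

Direction: no net shift

Q₀ = 0.056 vs Keq = 1769 ⇒ Q<K, forward
Step 1:
                    B           C
  I            0.3398        0.13
  C           -0.3039      0.3039
  E           0.03588      0.4339
  solve Keq expr → x = 0.1013; check Q = 1769
Then change container volume by factor 0.5 (V_new/V_old).
Step 2:
                    B           C
  I           0.07176      0.8678
  C                 0           0
  E           0.07176      0.8678
  solve Keq expr → x = 0; check Q = 1769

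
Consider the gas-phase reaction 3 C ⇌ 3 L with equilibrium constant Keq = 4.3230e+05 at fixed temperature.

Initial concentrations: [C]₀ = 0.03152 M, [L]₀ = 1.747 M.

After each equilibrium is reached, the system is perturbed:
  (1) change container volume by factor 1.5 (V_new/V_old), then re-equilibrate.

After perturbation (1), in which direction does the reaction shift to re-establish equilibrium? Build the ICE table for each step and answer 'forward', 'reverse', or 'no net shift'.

Q₀ = 1.7026e+05 vs Keq = 4.3230e+05 ⇒ Q<K, forward
Step 1:
                  C         L
  Initial   0.03152     1.747
  Change  -0.008306  0.008306
  Equil     0.02321     1.755
  solve Keq expr → x = 0.002769; check Q = 4.3230e+05
Then change container volume by factor 1.5 (V_new/V_old).
Step 2:
                  C         L
  Initial   0.01548      1.17
  Change          0         0
  Equil     0.01548      1.17
  solve Keq expr → x = 0; check Q = 4.3230e+05

Direction: no net shift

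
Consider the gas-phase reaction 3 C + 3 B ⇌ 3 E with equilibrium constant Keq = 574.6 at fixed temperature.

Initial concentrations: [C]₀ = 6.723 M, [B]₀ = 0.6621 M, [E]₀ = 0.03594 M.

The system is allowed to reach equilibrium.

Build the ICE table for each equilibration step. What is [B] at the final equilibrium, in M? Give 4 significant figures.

Q₀ = 5.2635e-07 vs Keq = 574.6 ⇒ Q<K, forward
Step 1:
                    C           B           E
  init          6.723      0.6621     0.03594
  Δ           -0.6485     -0.6485      0.6485
  eq            6.074     0.01355      0.6845
  solve Keq expr → x = 0.2162; check Q = 574.6

[B]_eq = 0.01355 M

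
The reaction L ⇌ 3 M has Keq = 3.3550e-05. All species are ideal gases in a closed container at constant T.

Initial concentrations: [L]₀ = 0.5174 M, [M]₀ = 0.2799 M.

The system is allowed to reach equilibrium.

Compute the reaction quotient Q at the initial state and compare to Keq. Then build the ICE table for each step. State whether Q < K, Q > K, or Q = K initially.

Q₀ = 0.04238 vs Keq = 3.3550e-05 ⇒ Q>K, reverse
Step 1:
                    L           M
  Initial      0.5174      0.2799
  Change      0.08422     -0.2527
  Equil        0.6016     0.02723
  solve Keq expr → x = -0.08422; check Q = 3.3550e-05

Q₀ = 0.04238; Q > K (proceeds reverse)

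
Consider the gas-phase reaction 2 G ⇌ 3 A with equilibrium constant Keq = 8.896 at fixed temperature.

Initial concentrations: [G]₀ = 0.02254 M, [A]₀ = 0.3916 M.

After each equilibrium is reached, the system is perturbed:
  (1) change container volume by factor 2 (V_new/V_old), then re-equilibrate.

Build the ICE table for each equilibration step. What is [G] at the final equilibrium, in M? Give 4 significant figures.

Q₀ = 118.2 vs Keq = 8.896 ⇒ Q>K, reverse
Step 1:
                   G          A
  init       0.02254     0.3916
  Δ          0.04103   -0.06155
  eq         0.06357     0.3301
  solve Keq expr → x = -0.02052; check Q = 8.896
Then change container volume by factor 2 (V_new/V_old).
Step 2:
                   G          A
  init       0.03179      0.165
  Δ          -0.0071    0.01065
  eq         0.02469     0.1757
  solve Keq expr → x = 0.00355; check Q = 8.896

[G]_eq = 0.02469 M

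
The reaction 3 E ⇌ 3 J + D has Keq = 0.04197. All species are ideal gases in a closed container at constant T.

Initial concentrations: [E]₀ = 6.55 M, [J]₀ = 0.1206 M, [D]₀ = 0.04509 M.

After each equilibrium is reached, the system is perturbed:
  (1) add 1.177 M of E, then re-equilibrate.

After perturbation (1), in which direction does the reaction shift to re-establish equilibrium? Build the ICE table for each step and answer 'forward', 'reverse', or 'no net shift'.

Direction: forward

Q₀ = 2.8145e-07 vs Keq = 0.04197 ⇒ Q<K, forward
Step 1:
                  E         J         D
  Initial      6.55    0.1206   0.04509
  Change     -1.794     1.794     0.598
  Equil       4.756     1.915    0.6431
  solve Keq expr → x = 0.598; check Q = 0.04197
Then add 1.177 M of E.
Step 2:
                  E         J         D
  Initial     5.933     1.915    0.6431
  Change    -0.2687    0.2687   0.08957
  Equil       5.664     2.183    0.7327
  solve Keq expr → x = 0.08957; check Q = 0.04197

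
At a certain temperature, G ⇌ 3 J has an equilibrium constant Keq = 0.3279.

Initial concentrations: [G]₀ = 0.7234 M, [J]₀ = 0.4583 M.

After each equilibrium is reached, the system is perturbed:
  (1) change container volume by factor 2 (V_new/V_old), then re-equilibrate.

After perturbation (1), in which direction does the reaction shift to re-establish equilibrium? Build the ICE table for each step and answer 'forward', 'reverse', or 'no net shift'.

Direction: forward

Q₀ = 0.1331 vs Keq = 0.3279 ⇒ Q<K, forward
Step 1:
                    G           J
  init         0.7234      0.4583
  Δ          -0.04882      0.1465
  eq           0.6746      0.6048
  solve Keq expr → x = 0.04882; check Q = 0.3279
Then change container volume by factor 2 (V_new/V_old).
Step 2:
                    G           J
  init         0.3373      0.3024
  Δ          -0.05074      0.1522
  eq           0.2865      0.4546
  solve Keq expr → x = 0.05074; check Q = 0.3279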